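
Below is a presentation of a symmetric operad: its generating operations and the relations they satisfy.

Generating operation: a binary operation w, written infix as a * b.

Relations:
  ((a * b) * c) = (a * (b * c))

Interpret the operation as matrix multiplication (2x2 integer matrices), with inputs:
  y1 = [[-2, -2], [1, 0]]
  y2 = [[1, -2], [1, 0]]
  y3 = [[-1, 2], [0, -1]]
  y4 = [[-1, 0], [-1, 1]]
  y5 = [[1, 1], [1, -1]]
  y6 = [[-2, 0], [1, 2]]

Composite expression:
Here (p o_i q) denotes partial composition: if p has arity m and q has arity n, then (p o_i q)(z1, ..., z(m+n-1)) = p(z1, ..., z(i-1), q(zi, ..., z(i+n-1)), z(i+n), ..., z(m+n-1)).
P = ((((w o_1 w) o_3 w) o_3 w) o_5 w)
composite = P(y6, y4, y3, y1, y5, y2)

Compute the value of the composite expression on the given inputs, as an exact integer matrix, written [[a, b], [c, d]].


[[16, -24], [-28, 40]]

(y6 * y4) = [[2, 0], [-3, 2]]
(y3 * y1) = [[4, 2], [-1, 0]]
(y5 * y2) = [[2, -2], [0, -2]]
((y3 * y1) * (y5 * y2)) = [[8, -12], [-2, 2]]
((y6 * y4) * ((y3 * y1) * (y5 * y2))) = [[16, -24], [-28, 40]]


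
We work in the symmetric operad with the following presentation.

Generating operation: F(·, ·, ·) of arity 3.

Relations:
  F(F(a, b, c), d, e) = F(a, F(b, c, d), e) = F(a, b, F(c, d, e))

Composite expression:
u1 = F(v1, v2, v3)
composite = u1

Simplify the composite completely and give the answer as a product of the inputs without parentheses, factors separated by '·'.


v1 · v2 · v3

The F-tree's shape is irrelevant; the v-reading-order decides.
F(v1, v2, v3) collapses to v1 · v2 · v3


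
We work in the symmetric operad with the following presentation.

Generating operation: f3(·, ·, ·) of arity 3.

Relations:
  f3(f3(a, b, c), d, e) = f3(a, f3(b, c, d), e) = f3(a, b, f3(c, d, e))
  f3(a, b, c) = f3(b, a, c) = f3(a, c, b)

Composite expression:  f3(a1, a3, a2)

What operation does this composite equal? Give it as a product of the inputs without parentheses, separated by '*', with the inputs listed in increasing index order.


a1 * a2 * a3

Shape and order are irrelevant to f3; the a-input set decides.
f3(a1, a3, a2) unparenthesizes to a1 * a3 * a2
rearranged into index order: a1 * a2 * a3


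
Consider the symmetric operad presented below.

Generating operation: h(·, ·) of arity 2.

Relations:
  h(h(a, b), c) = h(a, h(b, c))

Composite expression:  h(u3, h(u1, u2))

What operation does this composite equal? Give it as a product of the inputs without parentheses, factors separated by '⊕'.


u3 ⊕ u1 ⊕ u2

The h-tree's shape is irrelevant; the u-reading-order decides.
h(u1, u2) flattens to u1 ⊕ u2
h(u3, h(u1, u2)) flattens to u3 ⊕ u1 ⊕ u2


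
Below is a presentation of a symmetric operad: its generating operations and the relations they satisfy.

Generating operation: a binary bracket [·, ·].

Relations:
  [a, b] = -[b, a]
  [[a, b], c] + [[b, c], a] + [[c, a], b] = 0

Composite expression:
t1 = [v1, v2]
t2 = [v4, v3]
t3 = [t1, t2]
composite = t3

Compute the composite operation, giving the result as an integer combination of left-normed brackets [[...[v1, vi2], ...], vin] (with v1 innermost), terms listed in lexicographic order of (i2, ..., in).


-[[[v1, v2], v3], v4] + [[[v1, v2], v4], v3]


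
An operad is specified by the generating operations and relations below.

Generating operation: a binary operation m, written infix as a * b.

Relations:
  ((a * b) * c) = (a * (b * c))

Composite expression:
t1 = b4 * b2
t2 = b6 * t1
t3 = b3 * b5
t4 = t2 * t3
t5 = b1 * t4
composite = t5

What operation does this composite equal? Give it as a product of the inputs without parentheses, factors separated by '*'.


Key point: m is associative — brackets drop, the b-order remains.
(b4 * b2) linearizes to b4 * b2
(b6 * (b4 * b2)) linearizes to b6 * b4 * b2
(b3 * b5) linearizes to b3 * b5
((b6 * (b4 * b2)) * (b3 * b5)) linearizes to b6 * b4 * b2 * b3 * b5
(b1 * ((b6 * (b4 * b2)) * (b3 * b5))) linearizes to b1 * b6 * b4 * b2 * b3 * b5

b1 * b6 * b4 * b2 * b3 * b5


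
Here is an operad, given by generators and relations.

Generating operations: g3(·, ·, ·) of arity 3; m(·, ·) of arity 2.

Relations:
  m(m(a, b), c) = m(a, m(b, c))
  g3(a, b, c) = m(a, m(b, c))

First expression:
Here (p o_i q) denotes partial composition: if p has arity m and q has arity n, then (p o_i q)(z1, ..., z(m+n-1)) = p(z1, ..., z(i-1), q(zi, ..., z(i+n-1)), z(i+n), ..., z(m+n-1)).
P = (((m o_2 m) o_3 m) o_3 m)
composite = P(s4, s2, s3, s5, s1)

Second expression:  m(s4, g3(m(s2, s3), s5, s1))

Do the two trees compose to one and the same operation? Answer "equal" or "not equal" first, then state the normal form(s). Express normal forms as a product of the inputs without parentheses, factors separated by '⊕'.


The first expression reduces to s4 ⊕ s2 ⊕ s3 ⊕ s5 ⊕ s1
The second expression reduces to s4 ⊕ s2 ⊕ s3 ⊕ s5 ⊕ s1
Same normal form: equal.

equal — both sides give s4 ⊕ s2 ⊕ s3 ⊕ s5 ⊕ s1


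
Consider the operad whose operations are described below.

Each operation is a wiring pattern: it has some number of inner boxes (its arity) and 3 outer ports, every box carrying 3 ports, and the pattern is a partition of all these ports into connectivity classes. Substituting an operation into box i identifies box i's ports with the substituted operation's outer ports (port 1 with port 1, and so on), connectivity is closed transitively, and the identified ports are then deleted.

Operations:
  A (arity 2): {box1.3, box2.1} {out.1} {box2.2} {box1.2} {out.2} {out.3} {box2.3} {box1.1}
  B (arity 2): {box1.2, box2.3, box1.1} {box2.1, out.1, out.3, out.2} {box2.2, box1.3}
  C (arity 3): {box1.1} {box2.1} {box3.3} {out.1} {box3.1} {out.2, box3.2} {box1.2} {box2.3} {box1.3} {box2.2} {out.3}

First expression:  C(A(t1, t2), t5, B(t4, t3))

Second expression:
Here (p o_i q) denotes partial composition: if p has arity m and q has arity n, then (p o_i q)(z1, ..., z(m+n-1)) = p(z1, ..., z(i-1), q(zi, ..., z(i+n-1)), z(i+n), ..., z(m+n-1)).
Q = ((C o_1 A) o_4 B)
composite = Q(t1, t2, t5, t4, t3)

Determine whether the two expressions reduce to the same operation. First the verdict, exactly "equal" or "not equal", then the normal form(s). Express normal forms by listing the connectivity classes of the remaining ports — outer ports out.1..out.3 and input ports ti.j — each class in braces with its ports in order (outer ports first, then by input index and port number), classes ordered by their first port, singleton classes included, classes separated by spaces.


equal: each reduces to {out.1} {out.2, t3.1} {out.3} {t1.1} {t1.2} {t1.3, t2.1} {t2.2} {t2.3} {t3.2, t4.3} {t3.3, t4.1, t4.2} {t5.1} {t5.2} {t5.3}

In normal form, the first expression is {out.1} {out.2, t3.1} {out.3} {t1.1} {t1.2} {t1.3, t2.1} {t2.2} {t2.3} {t3.2, t4.3} {t3.3, t4.1, t4.2} {t5.1} {t5.2} {t5.3}
In normal form, the second expression is {out.1} {out.2, t3.1} {out.3} {t1.1} {t1.2} {t1.3, t2.1} {t2.2} {t2.3} {t3.2, t4.3} {t3.3, t4.1, t4.2} {t5.1} {t5.2} {t5.3}
One common form — equal.


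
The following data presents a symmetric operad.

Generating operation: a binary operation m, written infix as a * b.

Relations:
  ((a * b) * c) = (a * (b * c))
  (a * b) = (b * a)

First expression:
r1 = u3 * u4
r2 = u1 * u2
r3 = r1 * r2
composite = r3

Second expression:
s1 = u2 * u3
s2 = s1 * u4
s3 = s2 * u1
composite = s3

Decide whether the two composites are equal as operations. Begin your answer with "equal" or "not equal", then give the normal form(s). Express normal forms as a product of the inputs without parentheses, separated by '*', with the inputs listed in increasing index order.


equal — both sides give u1 * u2 * u3 * u4


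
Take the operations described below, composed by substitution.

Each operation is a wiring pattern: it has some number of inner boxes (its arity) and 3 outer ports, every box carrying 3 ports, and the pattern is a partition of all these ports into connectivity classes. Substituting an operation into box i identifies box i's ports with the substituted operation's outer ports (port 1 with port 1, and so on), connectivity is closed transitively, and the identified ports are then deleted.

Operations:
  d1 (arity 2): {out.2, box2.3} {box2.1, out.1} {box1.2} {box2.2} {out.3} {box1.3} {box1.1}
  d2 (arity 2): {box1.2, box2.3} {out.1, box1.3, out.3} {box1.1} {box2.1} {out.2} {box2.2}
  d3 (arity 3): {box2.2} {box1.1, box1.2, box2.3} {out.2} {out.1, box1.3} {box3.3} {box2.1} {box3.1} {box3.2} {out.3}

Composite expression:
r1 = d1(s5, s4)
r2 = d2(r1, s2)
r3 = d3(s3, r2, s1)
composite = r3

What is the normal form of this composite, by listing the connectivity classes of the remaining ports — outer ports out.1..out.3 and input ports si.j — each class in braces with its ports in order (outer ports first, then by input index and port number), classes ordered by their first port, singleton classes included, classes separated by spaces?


{out.1, s3.3} {out.2} {out.3} {s1.1} {s1.2} {s1.3} {s2.1} {s2.2} {s2.3, s4.3} {s3.1, s3.2} {s4.1} {s4.2} {s5.1} {s5.2} {s5.3}

Connectivity passes through glued d3-boundaries; trace each wire chain.
after d1, the pattern on (s5, s4) reads {out.1, s4.1} {out.2, s4.3} {out.3} {s4.2} {s5.1} {s5.2} {s5.3} (out.j = its outer ports)
after d2, the pattern on (s5, s4, s2) reads {out.1, out.3} {out.2} {s2.1} {s2.2} {s2.3, s4.3} {s4.1} {s4.2} {s5.1} {s5.2} {s5.3} (out.j = its outer ports)
after d3, the pattern on (s3, s5, s4, s2, s1) reads {out.1, s3.3} {out.2} {out.3} {s1.1} {s1.2} {s1.3} {s2.1} {s2.2} {s2.3, s4.3} {s3.1, s3.2} {s4.1} {s4.2} {s5.1} {s5.2} {s5.3} (out.j = its outer ports)


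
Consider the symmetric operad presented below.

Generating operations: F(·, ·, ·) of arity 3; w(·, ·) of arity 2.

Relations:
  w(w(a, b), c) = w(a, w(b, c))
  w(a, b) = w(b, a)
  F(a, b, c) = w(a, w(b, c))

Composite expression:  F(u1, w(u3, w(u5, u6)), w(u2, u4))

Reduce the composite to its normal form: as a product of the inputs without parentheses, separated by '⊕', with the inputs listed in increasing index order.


Both nesting and order wash out for F; what remains is which u's occur.
w(u5, u6) unparenthesizes to u5 ⊕ u6
w(u3, w(u5, u6)) unparenthesizes to u3 ⊕ u5 ⊕ u6
w(u2, u4) unparenthesizes to u2 ⊕ u4
F(u1, w(u3, w(u5, u6)), w(u2, u4)) unparenthesizes to u1 ⊕ u3 ⊕ u5 ⊕ u6 ⊕ u2 ⊕ u4
reordering the factors by index: u1 ⊕ u2 ⊕ u3 ⊕ u4 ⊕ u5 ⊕ u6

u1 ⊕ u2 ⊕ u3 ⊕ u4 ⊕ u5 ⊕ u6


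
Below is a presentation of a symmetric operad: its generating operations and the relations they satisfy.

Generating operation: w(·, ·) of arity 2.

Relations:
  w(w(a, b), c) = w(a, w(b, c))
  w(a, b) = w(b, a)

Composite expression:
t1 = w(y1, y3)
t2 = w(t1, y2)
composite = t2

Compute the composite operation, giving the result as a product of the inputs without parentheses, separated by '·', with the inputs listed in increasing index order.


y1 · y2 · y3

Shape and order are irrelevant to w; the y-input set decides.
w(y1, y3) spells out as y1 · y3
w(w(y1, y3), y2) spells out as y1 · y3 · y2
putting the inputs in ascending order: y1 · y2 · y3


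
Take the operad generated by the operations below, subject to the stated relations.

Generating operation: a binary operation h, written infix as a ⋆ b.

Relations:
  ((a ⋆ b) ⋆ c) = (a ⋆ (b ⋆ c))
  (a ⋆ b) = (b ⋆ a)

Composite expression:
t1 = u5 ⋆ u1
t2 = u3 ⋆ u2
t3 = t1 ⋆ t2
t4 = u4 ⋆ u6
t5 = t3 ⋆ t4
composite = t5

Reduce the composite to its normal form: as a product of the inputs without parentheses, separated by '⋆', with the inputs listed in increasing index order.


u1 ⋆ u2 ⋆ u3 ⋆ u4 ⋆ u5 ⋆ u6

Shape and order are irrelevant to h; the u-input set decides.
(u5 ⋆ u1) spells out as u5 ⋆ u1
(u3 ⋆ u2) spells out as u3 ⋆ u2
((u5 ⋆ u1) ⋆ (u3 ⋆ u2)) spells out as u5 ⋆ u1 ⋆ u3 ⋆ u2
(u4 ⋆ u6) spells out as u4 ⋆ u6
(((u5 ⋆ u1) ⋆ (u3 ⋆ u2)) ⋆ (u4 ⋆ u6)) spells out as u5 ⋆ u1 ⋆ u3 ⋆ u2 ⋆ u4 ⋆ u6
commutativity sorts the factors: u1 ⋆ u2 ⋆ u3 ⋆ u4 ⋆ u5 ⋆ u6


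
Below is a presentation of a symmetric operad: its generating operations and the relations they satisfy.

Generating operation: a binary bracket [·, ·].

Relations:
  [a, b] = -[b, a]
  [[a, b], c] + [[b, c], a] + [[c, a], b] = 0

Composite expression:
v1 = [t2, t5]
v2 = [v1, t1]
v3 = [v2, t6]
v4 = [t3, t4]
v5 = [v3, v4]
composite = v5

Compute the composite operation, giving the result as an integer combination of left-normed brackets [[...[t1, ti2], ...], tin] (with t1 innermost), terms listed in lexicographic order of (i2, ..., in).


In the tensor algebra, words opening t1 carry the t1-anchored form.
Composite bracket: [[[[t2, t5], t1], t6], [t3, t4]]
Full expansion: 32 signed words from ab - ba (2^5 = 32).
Words beginning with t1 determine it all:
  t1t2t5t6t3t4 appears with sign -1, giving the term -[[[[[t1, t2], t5], t6], t3], t4]
  t1t2t5t6t4t3 appears with sign +1, giving the term +[[[[[t1, t2], t5], t6], t4], t3]
  t1t5t2t6t3t4 appears with sign +1, giving the term +[[[[[t1, t5], t2], t6], t3], t4]
  t1t5t2t6t4t3 appears with sign -1, giving the term -[[[[[t1, t5], t2], t6], t4], t3]

-[[[[[t1, t2], t5], t6], t3], t4] + [[[[[t1, t2], t5], t6], t4], t3] + [[[[[t1, t5], t2], t6], t3], t4] - [[[[[t1, t5], t2], t6], t4], t3]


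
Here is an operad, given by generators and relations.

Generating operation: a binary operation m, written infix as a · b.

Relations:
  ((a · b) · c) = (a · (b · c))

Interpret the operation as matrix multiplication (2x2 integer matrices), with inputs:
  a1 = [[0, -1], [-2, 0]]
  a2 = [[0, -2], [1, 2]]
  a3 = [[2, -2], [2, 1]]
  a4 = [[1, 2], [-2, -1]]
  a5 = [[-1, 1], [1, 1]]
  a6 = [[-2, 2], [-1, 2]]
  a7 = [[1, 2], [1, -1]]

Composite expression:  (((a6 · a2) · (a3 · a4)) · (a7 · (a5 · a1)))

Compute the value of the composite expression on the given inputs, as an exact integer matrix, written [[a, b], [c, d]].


[[-72, 60], [-72, 48]]

(a6 · a2) = [[2, 8], [2, 6]]
(a3 · a4) = [[6, 6], [0, 3]]
((a6 · a2) · (a3 · a4)) = [[12, 36], [12, 30]]
(a5 · a1) = [[-2, 1], [-2, -1]]
(a7 · (a5 · a1)) = [[-6, -1], [0, 2]]
(((a6 · a2) · (a3 · a4)) · (a7 · (a5 · a1))) = [[-72, 60], [-72, 48]]


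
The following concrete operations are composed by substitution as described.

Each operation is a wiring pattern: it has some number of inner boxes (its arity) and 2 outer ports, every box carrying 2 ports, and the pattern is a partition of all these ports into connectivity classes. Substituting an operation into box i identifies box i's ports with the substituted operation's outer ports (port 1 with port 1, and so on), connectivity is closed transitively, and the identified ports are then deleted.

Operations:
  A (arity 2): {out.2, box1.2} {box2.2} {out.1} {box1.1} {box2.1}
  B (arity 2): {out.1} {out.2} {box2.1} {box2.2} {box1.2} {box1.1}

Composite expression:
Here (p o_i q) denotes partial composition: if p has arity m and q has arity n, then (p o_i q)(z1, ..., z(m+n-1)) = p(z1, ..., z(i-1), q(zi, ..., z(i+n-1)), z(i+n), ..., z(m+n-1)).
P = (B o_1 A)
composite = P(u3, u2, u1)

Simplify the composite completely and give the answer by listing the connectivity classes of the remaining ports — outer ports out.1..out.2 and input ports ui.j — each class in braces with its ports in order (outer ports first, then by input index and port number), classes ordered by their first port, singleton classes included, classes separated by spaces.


{out.1} {out.2} {u1.1} {u1.2} {u2.1} {u2.2} {u3.1} {u3.2}

Connectivity passes through glued B-boundaries; trace each wire chain.
the subtree at A composes to {out.1} {out.2, u3.2} {u2.1} {u2.2} {u3.1} on (u3, u2); out.j = own outer ports
the subtree at B composes to {out.1} {out.2} {u1.1} {u1.2} {u2.1} {u2.2} {u3.1} {u3.2} on (u3, u2, u1); out.j = own outer ports


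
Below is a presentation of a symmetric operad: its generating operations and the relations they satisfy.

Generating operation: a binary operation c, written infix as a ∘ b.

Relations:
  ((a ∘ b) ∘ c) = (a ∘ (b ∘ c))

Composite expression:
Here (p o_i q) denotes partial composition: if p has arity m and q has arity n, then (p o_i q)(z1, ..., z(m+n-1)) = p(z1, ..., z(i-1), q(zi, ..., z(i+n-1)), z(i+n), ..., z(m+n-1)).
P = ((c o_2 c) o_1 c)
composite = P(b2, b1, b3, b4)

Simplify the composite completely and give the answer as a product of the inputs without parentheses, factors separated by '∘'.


b2 ∘ b1 ∘ b3 ∘ b4

All parenthesizations of c agree; list the b-inputs left to right.
(b2 ∘ b1) reduces to b2 ∘ b1
(b3 ∘ b4) reduces to b3 ∘ b4
((b2 ∘ b1) ∘ (b3 ∘ b4)) reduces to b2 ∘ b1 ∘ b3 ∘ b4


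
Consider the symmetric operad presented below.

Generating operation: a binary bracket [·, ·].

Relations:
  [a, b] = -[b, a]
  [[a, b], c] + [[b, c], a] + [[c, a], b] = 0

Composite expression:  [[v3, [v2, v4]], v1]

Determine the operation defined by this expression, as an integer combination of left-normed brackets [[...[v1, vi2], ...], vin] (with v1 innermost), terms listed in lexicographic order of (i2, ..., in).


In the tensor algebra, words opening v1 carry the v1-anchored form.
Composite bracket: [[v3, [v2, v4]], v1]
Under [a, b] = ab - ba we get 8 signed associative words (2^3 = 8).
Collect the words opening with v1:
  word v1v2v4v3 has sign +1, contributing +[[[v1, v2], v4], v3]
  word v1v3v2v4 has sign -1, contributing -[[[v1, v3], v2], v4]
  word v1v3v4v2 has sign +1, contributing +[[[v1, v3], v4], v2]
  word v1v4v2v3 has sign -1, contributing -[[[v1, v4], v2], v3]

[[[v1, v2], v4], v3] - [[[v1, v3], v2], v4] + [[[v1, v3], v4], v2] - [[[v1, v4], v2], v3]


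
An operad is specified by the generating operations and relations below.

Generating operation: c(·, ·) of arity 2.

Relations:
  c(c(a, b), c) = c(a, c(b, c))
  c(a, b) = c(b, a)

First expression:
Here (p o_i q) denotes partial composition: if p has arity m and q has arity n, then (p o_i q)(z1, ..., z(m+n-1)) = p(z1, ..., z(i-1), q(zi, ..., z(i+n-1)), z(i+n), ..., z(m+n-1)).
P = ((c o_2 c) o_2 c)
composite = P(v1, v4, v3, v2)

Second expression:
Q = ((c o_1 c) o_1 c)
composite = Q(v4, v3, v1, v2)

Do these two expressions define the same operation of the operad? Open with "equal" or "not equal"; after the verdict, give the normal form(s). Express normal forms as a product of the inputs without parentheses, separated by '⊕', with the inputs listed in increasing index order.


equal — both sides give v1 ⊕ v2 ⊕ v3 ⊕ v4


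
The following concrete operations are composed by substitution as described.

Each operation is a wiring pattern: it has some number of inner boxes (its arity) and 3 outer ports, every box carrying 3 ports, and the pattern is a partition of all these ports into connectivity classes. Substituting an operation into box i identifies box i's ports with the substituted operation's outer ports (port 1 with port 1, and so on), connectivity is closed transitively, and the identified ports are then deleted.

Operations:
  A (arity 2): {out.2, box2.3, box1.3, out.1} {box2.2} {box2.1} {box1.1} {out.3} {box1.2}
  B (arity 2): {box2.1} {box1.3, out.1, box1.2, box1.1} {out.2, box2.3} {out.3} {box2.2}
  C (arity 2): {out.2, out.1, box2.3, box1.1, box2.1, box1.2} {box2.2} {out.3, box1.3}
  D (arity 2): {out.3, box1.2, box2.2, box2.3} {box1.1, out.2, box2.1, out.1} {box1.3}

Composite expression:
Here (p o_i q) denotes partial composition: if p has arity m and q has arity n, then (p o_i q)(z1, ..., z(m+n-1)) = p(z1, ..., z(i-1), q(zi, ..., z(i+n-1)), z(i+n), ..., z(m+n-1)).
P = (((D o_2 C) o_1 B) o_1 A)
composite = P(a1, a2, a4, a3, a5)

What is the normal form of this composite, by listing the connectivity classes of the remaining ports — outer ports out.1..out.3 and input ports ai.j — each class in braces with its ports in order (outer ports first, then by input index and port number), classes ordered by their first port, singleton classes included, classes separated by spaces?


Two ports join when wires chain via D-identified ports.
composing A on (a1, a2), with out.j its own outer ports: {out.1, out.2, a1.3, a2.3} {out.3} {a1.1} {a1.2} {a2.1} {a2.2}
composing B on (a1, a2, a4), with out.j its own outer ports: {out.1, a1.3, a2.3} {out.2, a4.3} {out.3} {a1.1} {a1.2} {a2.1} {a2.2} {a4.1} {a4.2}
composing C on (a3, a5), with out.j its own outer ports: {out.1, out.2, a3.1, a3.2, a5.1, a5.3} {out.3, a3.3} {a5.2}
composing D on (a1, a2, a4, a3, a5), with out.j its own outer ports: {out.1, out.2, out.3, a1.3, a2.3, a3.1, a3.2, a3.3, a4.3, a5.1, a5.3} {a1.1} {a1.2} {a2.1} {a2.2} {a4.1} {a4.2} {a5.2}

{out.1, out.2, out.3, a1.3, a2.3, a3.1, a3.2, a3.3, a4.3, a5.1, a5.3} {a1.1} {a1.2} {a2.1} {a2.2} {a4.1} {a4.2} {a5.2}


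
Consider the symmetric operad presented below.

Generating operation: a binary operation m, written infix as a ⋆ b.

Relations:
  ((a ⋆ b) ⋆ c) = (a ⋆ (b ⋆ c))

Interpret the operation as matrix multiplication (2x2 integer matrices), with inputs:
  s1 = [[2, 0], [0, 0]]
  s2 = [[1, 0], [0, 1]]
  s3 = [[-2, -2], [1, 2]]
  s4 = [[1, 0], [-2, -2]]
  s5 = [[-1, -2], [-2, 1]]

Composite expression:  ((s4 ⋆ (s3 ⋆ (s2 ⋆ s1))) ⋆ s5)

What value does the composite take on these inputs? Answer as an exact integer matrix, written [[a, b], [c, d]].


(s2 ⋆ s1) = [[2, 0], [0, 0]]
(s3 ⋆ (s2 ⋆ s1)) = [[-4, 0], [2, 0]]
(s4 ⋆ (s3 ⋆ (s2 ⋆ s1))) = [[-4, 0], [4, 0]]
((s4 ⋆ (s3 ⋆ (s2 ⋆ s1))) ⋆ s5) = [[4, 8], [-4, -8]]

[[4, 8], [-4, -8]]


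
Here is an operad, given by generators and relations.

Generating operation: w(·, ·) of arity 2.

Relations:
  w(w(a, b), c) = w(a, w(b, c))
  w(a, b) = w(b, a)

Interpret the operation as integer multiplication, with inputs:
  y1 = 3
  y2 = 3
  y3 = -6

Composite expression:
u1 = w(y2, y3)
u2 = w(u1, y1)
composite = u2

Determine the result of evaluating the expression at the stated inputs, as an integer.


-54

w(y2, y3) = -18
w(w(y2, y3), y1) = -54


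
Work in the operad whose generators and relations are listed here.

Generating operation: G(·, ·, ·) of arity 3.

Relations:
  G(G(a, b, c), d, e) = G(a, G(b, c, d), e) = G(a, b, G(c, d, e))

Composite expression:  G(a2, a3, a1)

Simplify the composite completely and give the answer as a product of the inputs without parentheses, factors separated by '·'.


a2 · a3 · a1

The G-tree's shape is irrelevant; the a-reading-order decides.
G(a2, a3, a1) linearizes to a2 · a3 · a1


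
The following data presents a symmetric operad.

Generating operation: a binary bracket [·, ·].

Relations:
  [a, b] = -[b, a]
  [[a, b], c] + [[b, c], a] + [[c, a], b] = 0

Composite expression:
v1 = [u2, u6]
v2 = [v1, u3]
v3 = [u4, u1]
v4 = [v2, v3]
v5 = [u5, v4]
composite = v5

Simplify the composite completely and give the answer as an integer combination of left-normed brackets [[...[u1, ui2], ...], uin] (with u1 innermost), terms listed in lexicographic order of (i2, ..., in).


-[[[[[u1, u4], u2], u6], u3], u5] + [[[[[u1, u4], u3], u2], u6], u5] - [[[[[u1, u4], u3], u6], u2], u5] + [[[[[u1, u4], u6], u2], u3], u5]

In the tensor algebra, words opening u1 carry the u1-anchored form.
Composite bracket: [u5, [[[u2, u6], u3], [u4, u1]]]
Each bracket splits as ab - ba, giving 32 signed words (2^5 = 32).
Only words starting with u1 matter:
  u1u4u2u6u3u5 (sign -1) contributes -[[[[[u1, u4], u2], u6], u3], u5]
  u1u4u3u2u6u5 (sign +1) contributes +[[[[[u1, u4], u3], u2], u6], u5]
  u1u4u3u6u2u5 (sign -1) contributes -[[[[[u1, u4], u3], u6], u2], u5]
  u1u4u6u2u3u5 (sign +1) contributes +[[[[[u1, u4], u6], u2], u3], u5]


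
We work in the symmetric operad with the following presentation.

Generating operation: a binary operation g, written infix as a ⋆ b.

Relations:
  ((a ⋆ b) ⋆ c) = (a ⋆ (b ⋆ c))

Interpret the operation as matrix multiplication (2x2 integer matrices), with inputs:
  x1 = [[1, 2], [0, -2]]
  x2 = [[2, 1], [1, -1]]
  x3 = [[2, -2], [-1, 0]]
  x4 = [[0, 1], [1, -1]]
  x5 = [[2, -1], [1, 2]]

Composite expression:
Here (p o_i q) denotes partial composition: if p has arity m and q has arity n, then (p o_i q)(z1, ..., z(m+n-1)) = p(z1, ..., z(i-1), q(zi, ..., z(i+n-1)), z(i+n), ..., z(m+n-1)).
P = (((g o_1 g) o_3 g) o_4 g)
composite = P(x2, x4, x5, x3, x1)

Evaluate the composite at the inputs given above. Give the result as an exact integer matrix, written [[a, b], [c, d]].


(x2 ⋆ x4) = [[1, 1], [-1, 2]]
(x3 ⋆ x1) = [[2, 8], [-1, -2]]
(x5 ⋆ (x3 ⋆ x1)) = [[5, 18], [0, 4]]
((x2 ⋆ x4) ⋆ (x5 ⋆ (x3 ⋆ x1))) = [[5, 22], [-5, -10]]

[[5, 22], [-5, -10]]


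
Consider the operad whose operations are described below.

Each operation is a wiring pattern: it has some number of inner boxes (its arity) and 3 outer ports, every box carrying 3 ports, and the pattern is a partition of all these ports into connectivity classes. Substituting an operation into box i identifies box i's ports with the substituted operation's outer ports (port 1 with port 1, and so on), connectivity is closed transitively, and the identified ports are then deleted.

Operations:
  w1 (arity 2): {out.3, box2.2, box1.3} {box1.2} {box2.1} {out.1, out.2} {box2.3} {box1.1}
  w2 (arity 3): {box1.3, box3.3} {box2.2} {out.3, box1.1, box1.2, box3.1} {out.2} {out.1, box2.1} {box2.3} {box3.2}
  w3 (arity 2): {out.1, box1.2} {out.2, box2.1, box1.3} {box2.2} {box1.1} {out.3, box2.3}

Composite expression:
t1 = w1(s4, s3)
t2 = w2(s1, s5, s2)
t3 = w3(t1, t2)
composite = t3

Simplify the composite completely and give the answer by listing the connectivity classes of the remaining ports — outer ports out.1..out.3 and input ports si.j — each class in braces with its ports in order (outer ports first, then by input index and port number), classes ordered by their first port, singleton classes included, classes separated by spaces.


{out.1} {out.2, s3.2, s4.3, s5.1} {out.3, s1.1, s1.2, s2.1} {s1.3, s2.3} {s2.2} {s3.1} {s3.3} {s4.1} {s4.2} {s5.2} {s5.3}

After gluing at w3, chains via deleted ports link the s-ports.
after w1, the pattern on (s4, s3) reads {out.1, out.2} {out.3, s3.2, s4.3} {s3.1} {s3.3} {s4.1} {s4.2} (out.j = its outer ports)
after w2, the pattern on (s1, s5, s2) reads {out.1, s5.1} {out.2} {out.3, s1.1, s1.2, s2.1} {s1.3, s2.3} {s2.2} {s5.2} {s5.3} (out.j = its outer ports)
after w3, the pattern on (s4, s3, s1, s5, s2) reads {out.1} {out.2, s3.2, s4.3, s5.1} {out.3, s1.1, s1.2, s2.1} {s1.3, s2.3} {s2.2} {s3.1} {s3.3} {s4.1} {s4.2} {s5.2} {s5.3} (out.j = its outer ports)


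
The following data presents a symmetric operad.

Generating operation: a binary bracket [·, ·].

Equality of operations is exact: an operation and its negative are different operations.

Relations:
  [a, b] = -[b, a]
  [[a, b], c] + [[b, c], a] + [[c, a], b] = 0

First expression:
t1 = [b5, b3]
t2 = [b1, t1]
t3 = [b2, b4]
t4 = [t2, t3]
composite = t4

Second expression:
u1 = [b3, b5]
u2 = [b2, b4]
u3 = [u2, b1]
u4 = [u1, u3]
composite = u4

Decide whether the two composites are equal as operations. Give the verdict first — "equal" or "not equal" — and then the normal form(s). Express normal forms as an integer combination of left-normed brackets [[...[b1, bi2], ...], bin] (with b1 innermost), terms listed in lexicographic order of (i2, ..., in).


not equal: they reduce to -[[[[b1, b3], b5], b2], b4] + [[[[b1, b3], b5], b4], b2] + [[[[b1, b5], b3], b2], b4] - [[[[b1, b5], b3], b4], b2] and [[[[b1, b2], b4], b3], b5] - [[[[b1, b2], b4], b5], b3] - [[[[b1, b4], b2], b3], b5] + [[[[b1, b4], b2], b5], b3]


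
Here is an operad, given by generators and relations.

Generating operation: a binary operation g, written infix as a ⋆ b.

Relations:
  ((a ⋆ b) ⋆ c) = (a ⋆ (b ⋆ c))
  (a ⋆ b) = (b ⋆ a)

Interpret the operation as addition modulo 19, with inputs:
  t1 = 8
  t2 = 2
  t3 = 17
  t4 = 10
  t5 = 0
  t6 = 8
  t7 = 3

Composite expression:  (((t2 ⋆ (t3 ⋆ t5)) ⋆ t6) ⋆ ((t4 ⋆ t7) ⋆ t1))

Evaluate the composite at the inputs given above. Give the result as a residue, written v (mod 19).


10 (mod 19)

(t3 ⋆ t5) = 17
(t2 ⋆ (t3 ⋆ t5)) = 0
((t2 ⋆ (t3 ⋆ t5)) ⋆ t6) = 8
(t4 ⋆ t7) = 13
((t4 ⋆ t7) ⋆ t1) = 2
(((t2 ⋆ (t3 ⋆ t5)) ⋆ t6) ⋆ ((t4 ⋆ t7) ⋆ t1)) = 10


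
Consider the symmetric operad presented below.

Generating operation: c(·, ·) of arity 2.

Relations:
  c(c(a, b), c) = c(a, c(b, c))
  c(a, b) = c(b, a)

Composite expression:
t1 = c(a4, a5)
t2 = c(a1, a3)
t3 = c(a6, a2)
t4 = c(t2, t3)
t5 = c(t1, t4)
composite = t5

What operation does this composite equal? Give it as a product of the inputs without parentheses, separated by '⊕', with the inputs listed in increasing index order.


a1 ⊕ a2 ⊕ a3 ⊕ a4 ⊕ a5 ⊕ a6

With c associative and commutative, the a-input set is all that matters.
c(a4, a5) spells out as a4 ⊕ a5
c(a1, a3) spells out as a1 ⊕ a3
c(a6, a2) spells out as a6 ⊕ a2
c(c(a1, a3), c(a6, a2)) spells out as a1 ⊕ a3 ⊕ a6 ⊕ a2
c(c(a4, a5), c(c(a1, a3), c(a6, a2))) spells out as a4 ⊕ a5 ⊕ a1 ⊕ a3 ⊕ a6 ⊕ a2
the factors in increasing index order: a1 ⊕ a2 ⊕ a3 ⊕ a4 ⊕ a5 ⊕ a6


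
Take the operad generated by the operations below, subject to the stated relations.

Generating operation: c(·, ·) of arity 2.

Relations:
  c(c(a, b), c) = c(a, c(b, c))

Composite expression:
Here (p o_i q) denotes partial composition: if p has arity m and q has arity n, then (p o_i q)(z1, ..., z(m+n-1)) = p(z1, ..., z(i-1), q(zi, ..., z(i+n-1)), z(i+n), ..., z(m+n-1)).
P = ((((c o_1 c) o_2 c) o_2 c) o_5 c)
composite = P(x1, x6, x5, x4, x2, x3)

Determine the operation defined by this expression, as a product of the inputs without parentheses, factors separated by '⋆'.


x1 ⋆ x6 ⋆ x5 ⋆ x4 ⋆ x2 ⋆ x3


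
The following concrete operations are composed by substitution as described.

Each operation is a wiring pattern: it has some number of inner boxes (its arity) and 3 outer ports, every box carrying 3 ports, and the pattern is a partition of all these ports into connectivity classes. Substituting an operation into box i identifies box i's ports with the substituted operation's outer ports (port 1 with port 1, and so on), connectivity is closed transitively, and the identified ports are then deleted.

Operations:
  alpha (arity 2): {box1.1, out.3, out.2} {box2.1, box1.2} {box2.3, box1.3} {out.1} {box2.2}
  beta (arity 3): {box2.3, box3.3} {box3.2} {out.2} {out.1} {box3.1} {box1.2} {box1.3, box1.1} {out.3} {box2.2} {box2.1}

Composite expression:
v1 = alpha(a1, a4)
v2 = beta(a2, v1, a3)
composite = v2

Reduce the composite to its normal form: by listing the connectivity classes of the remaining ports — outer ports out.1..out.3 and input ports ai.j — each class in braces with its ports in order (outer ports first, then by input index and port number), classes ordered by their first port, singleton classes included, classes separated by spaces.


{out.1} {out.2} {out.3} {a1.1, a3.3} {a1.2, a4.1} {a1.3, a4.3} {a2.1, a2.3} {a2.2} {a3.1} {a3.2} {a4.2}

Two ports join when wires chain via beta-identified ports.
composing alpha on (a1, a4), with out.j its own outer ports: {out.1} {out.2, out.3, a1.1} {a1.2, a4.1} {a1.3, a4.3} {a4.2}
composing beta on (a2, a1, a4, a3), with out.j its own outer ports: {out.1} {out.2} {out.3} {a1.1, a3.3} {a1.2, a4.1} {a1.3, a4.3} {a2.1, a2.3} {a2.2} {a3.1} {a3.2} {a4.2}


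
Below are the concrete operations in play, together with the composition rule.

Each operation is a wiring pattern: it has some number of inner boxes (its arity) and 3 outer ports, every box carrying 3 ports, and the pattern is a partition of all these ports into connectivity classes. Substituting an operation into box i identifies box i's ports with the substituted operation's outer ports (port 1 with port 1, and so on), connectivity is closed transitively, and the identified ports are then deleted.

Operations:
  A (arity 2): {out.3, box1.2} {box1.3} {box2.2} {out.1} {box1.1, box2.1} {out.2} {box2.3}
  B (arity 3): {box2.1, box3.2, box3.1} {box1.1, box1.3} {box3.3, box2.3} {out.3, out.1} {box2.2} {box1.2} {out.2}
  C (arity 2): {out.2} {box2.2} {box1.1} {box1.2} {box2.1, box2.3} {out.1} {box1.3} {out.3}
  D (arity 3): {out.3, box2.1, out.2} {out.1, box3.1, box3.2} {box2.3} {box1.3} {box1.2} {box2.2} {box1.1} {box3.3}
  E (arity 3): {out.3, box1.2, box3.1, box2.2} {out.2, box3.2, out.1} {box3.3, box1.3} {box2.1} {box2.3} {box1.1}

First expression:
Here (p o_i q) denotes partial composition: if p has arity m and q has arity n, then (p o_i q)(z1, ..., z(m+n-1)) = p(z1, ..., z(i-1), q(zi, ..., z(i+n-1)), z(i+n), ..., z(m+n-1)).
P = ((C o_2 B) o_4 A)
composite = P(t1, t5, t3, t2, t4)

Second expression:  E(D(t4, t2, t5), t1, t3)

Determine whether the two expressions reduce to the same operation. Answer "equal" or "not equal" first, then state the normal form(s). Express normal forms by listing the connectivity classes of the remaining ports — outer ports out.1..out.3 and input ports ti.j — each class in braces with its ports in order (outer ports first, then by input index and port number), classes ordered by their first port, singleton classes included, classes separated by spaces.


Normal form of the first expression: {out.1} {out.2} {out.3} {t1.1} {t1.2} {t1.3} {t2.1, t4.1} {t2.2, t3.3} {t2.3} {t3.1} {t3.2} {t4.2} {t4.3} {t5.1, t5.3} {t5.2}
Normal form of the second expression: {out.1, out.2, t3.2} {out.3, t1.2, t2.1, t3.1, t3.3} {t1.1} {t1.3} {t2.2} {t2.3} {t4.1} {t4.2} {t4.3} {t5.1, t5.2} {t5.3}
Distinct normal forms: not equal.

not equal: they reduce to {out.1} {out.2} {out.3} {t1.1} {t1.2} {t1.3} {t2.1, t4.1} {t2.2, t3.3} {t2.3} {t3.1} {t3.2} {t4.2} {t4.3} {t5.1, t5.3} {t5.2} and {out.1, out.2, t3.2} {out.3, t1.2, t2.1, t3.1, t3.3} {t1.1} {t1.3} {t2.2} {t2.3} {t4.1} {t4.2} {t4.3} {t5.1, t5.2} {t5.3}


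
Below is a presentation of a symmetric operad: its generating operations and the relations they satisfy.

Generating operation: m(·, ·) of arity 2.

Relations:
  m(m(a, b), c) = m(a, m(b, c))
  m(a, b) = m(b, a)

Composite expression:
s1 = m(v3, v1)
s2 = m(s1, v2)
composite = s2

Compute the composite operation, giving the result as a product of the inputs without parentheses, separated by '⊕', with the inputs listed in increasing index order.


Shape and order are irrelevant to m; the v-input set decides.
m(v3, v1) collapses to v3 ⊕ v1
m(m(v3, v1), v2) collapses to v3 ⊕ v1 ⊕ v2
the factors in increasing index order: v1 ⊕ v2 ⊕ v3

v1 ⊕ v2 ⊕ v3


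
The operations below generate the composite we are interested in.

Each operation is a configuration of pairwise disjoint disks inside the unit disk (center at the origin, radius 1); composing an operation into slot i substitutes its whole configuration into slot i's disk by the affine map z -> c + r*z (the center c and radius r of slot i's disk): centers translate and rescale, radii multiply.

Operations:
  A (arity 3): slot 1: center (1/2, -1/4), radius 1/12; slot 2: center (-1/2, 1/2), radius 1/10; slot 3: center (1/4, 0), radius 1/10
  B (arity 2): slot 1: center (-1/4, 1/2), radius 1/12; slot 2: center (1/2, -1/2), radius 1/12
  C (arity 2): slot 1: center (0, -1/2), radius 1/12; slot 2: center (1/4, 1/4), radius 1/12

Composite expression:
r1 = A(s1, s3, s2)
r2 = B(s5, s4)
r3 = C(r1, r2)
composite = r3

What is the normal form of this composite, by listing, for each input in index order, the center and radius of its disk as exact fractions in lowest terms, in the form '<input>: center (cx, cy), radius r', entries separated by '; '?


Affine substitution under C: radii multiply and s-centers shift.
s1 passes through 2 substitutions, ending at center (1/24, -25/48), radius 1/144
s3 passes through 2 substitutions, ending at center (-1/24, -11/24), radius 1/120
s2 passes through 2 substitutions, ending at center (1/48, -1/2), radius 1/120
s5 passes through 2 substitutions, ending at center (11/48, 7/24), radius 1/144
s4 passes through 2 substitutions, ending at center (7/24, 5/24), radius 1/144

s1: center (1/24, -25/48), radius 1/144; s2: center (1/48, -1/2), radius 1/120; s3: center (-1/24, -11/24), radius 1/120; s4: center (7/24, 5/24), radius 1/144; s5: center (11/48, 7/24), radius 1/144


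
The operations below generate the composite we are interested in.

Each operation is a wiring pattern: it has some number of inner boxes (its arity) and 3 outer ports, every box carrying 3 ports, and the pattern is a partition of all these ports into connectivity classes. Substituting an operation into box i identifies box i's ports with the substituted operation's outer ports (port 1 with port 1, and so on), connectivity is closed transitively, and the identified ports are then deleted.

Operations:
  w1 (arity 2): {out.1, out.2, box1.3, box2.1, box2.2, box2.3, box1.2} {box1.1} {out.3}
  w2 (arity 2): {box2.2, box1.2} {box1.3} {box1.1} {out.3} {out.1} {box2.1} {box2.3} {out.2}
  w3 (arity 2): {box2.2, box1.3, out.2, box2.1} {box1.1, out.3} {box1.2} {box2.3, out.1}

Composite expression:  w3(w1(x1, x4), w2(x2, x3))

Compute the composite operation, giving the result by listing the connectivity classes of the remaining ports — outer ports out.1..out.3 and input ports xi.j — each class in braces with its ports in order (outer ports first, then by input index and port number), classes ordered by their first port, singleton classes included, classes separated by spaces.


{out.1} {out.2} {out.3, x1.2, x1.3, x4.1, x4.2, x4.3} {x1.1} {x2.1} {x2.2, x3.2} {x2.3} {x3.1} {x3.3}

Two ports join when wires chain via w3-identified ports.
through w1, on inputs (x1, x4): {out.1, out.2, x1.2, x1.3, x4.1, x4.2, x4.3} {out.3} {x1.1} (out.j = stage outer ports)
through w2, on inputs (x2, x3): {out.1} {out.2} {out.3} {x2.1} {x2.2, x3.2} {x2.3} {x3.1} {x3.3} (out.j = stage outer ports)
through w3, on inputs (x1, x4, x2, x3): {out.1} {out.2} {out.3, x1.2, x1.3, x4.1, x4.2, x4.3} {x1.1} {x2.1} {x2.2, x3.2} {x2.3} {x3.1} {x3.3} (out.j = stage outer ports)


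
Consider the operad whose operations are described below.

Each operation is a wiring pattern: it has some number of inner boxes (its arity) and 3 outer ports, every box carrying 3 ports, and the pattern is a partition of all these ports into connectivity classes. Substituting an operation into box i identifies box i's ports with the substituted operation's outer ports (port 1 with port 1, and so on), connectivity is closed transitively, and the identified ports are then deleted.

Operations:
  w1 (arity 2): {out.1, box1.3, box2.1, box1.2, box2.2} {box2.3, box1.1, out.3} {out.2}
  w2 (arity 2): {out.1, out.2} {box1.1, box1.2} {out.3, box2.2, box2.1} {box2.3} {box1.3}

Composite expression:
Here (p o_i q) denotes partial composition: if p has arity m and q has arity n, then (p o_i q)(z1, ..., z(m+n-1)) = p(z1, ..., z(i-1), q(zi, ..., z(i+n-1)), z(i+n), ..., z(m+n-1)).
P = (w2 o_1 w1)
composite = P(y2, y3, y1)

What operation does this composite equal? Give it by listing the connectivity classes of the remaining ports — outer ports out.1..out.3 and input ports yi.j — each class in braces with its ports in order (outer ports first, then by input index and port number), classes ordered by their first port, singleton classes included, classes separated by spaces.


Two ports join when wires chain via w2-identified ports.
stage w1: inputs (y2, y3), connectivity {out.1, y2.2, y2.3, y3.1, y3.2} {out.2} {out.3, y2.1, y3.3}, out.j its boundary
stage w2: inputs (y2, y3, y1), connectivity {out.1, out.2} {out.3, y1.1, y1.2} {y1.3} {y2.1, y3.3} {y2.2, y2.3, y3.1, y3.2}, out.j its boundary

{out.1, out.2} {out.3, y1.1, y1.2} {y1.3} {y2.1, y3.3} {y2.2, y2.3, y3.1, y3.2}


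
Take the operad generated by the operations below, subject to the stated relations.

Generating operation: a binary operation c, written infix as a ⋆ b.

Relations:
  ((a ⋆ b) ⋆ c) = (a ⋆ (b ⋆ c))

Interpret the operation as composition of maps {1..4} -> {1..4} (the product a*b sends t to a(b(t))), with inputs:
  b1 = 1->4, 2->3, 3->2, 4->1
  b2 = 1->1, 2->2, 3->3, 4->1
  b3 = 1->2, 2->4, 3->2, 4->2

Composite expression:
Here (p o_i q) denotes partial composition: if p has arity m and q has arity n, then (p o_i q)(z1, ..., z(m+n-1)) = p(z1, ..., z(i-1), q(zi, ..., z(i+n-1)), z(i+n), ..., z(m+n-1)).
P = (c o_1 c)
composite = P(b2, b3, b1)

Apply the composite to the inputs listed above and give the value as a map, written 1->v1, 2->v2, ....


(b2 ⋆ b3) = 1->2, 2->1, 3->2, 4->2
((b2 ⋆ b3) ⋆ b1) = 1->2, 2->2, 3->1, 4->2

1->2, 2->2, 3->1, 4->2
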